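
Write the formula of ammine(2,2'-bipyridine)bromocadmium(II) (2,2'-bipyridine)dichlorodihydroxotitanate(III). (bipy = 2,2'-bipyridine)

[Cd(bipy)Br(NH3)][Ti(bipy)Cl2(OH)2]

Cation [Cd…]: ligand charges -1, Cd(II) ⇒ ion charge 1+.
Anion [Ti…]: ligand charges -4, Ti(III) ⇒ ion charge 1−.
One 1+ cation balances one 1− anion.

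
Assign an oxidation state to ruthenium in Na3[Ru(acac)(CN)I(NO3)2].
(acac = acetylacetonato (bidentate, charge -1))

3 sodium outside the brackets (+1 each) → the complex ion is 3−.
Ligand charges: 1×CN = -1; 2×NO3 = -2; 1×I = -1; 1×acac = -1; sum -5.
Ru + (-5) = 3− ⇒ Ru is +2.

+2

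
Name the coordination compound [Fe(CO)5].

pentacarbonyliron(0)

There is no counter-ion, so the complex is neutral overall.
Ligand charges: 5×carbonyl (neutral); total 0. So Fe + (0) = 0, giving Fe = 0.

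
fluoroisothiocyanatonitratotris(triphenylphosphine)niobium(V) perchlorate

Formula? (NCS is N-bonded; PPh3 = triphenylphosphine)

Ligands: 1 isothiocyanato (NCS, -1), 1 nitrato (NO3, -1), 3 triphenylphosphine (PPh3, neutral), 1 fluoro (F, -1). Ligand charge sum = -3.
With Nb in oxidation state +5, the complex ion is [Nb...]^2+.
Charge balance with perchlorate (-1) requires 1 complex ion per 2 perchlorate.

[NbF(NCS)(NO3)(PPh3)3](ClO4)2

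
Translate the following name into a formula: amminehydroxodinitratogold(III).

[Au(NH3)(NO3)2(OH)]

Ligands: 1 ammine (NH3, neutral), 2 nitrato (NO3, -1), 1 hydroxo (OH, -1). Ligand charge sum = -3.
With Au in oxidation state +3, the complex ion is [Au...].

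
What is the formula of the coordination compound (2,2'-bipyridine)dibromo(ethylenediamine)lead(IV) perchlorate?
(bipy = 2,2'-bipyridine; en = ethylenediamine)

[Pb(bipy)Br2(en)](ClO4)2

Ligands: 1 2,2'-bipyridine (bipy, neutral), 1 ethylenediamine (en, neutral), 2 bromo (Br, -1). Ligand charge sum = -2.
Charge balance with perchlorate (-1) requires 1 complex ion per 2 perchlorate.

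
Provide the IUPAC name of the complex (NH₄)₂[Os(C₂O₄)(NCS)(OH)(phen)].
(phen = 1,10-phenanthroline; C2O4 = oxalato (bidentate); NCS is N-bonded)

ammonium hydroxoisothiocyanatooxalato(1,10-phenanthroline)osmate(II)

The 2 ammonium counter-ions carry a total charge of +2, so each complex ion is 2−.
Ligand charges: 1×1,10-phenanthroline (neutral), 1×oxalato (-2 each), 1×hydroxo (-1 each), 1×isothiocyanato (-1 each); total -4. So Os + (-4) = 2−, giving Os = +2.
Ligands are named alphabetically: hydroxo before isothiocyanato before oxalato before phenanthroline.
The complex ion is anionic, so osmium takes the -ate form osmate(II).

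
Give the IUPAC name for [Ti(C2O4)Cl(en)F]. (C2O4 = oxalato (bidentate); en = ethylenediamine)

There is no counter-ion, so the complex is neutral overall.
Ligand charges: 1×chloro (-1 each), 1×oxalato (-2 each), 1×ethylenediamine (neutral), 1×fluoro (-1 each); total -4. So Ti + (-4) = 0, giving Ti = +4.
Ligands are named alphabetically: chloro before ethylenediamine before fluoro before oxalato.

chloro(ethylenediamine)fluorooxalatotitanium(IV)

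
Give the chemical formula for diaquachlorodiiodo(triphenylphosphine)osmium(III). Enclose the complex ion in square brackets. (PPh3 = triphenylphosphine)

[OsCl(H2O)2I2(PPh3)]

Ligands: 2 aqua (H2O, neutral), 2 iodo (I, -1), 1 triphenylphosphine (PPh3, neutral), 1 chloro (Cl, -1). Ligand charge sum = -3.
With Os in oxidation state +3, the complex ion is [Os...].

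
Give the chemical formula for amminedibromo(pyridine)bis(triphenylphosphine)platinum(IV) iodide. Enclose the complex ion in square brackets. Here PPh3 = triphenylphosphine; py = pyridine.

[PtBr2(NH3)(PPh3)2(py)]I2

Ligands: 1 ammine (NH3, neutral), 2 triphenylphosphine (PPh3, neutral), 2 bromo (Br, -1), 1 pyridine (py, neutral). Ligand charge sum = -2.
Charge balance with iodide (-1) requires 1 complex ion per 2 iodide.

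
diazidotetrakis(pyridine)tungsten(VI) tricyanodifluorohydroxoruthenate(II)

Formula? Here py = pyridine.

Cation [W…]: ligand charges -2, W(VI) ⇒ ion charge 4+.
Anion [Ru…]: ligand charges -6, Ru(II) ⇒ ion charge 4−.
One 4+ cation balances one 4− anion.

[W(N3)2(py)4][Ru(CN)3F2(OH)]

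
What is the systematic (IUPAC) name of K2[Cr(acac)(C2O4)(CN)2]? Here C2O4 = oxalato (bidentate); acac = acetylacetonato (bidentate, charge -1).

potassium (acetylacetonato)dicyanooxalatochromate(III)

The 2 potassium counter-ions carry a total charge of +2, so each complex ion is 2−.
Ligand charges: 1×oxalato (-2 each), 2×cyano (-1 each), 1×acetylacetonato (-1 each); total -5. So Cr + (-5) = 2−, giving Cr = +3.
Ligands are named alphabetically: acetylacetonato before cyano before oxalato.
The complex ion is anionic, so chromium takes the -ate form chromate(III).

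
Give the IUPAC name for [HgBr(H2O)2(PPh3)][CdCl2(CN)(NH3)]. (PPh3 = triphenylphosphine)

Both ions are complex: the cation is named first with the plain metal name, the anion second with the -ate form; each ion's ligands are alphabetised independently.
Cadmium is always +2 in its complexes; the anion's ligand charges sum to -3, so the complex anion is 1−.
A 1:1 salt means the cation carries the equal and opposite charge, 1+.
Cation: ligand charges sum to -1; for the ion to be 1+, Hg = +2.

diaquabromo(triphenylphosphine)mercury(II) amminedichlorocyanocadmate(II)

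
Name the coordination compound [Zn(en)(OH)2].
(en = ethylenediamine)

(ethylenediamine)dihydroxozinc(II)

There is no counter-ion, so the complex is neutral overall.
Ligand charges: 1×ethylenediamine (neutral), 2×hydroxo (-1 each); total -2. So Zn + (-2) = 0, giving Zn = +2.
Ligands are named alphabetically: ethylenediamine before hydroxo.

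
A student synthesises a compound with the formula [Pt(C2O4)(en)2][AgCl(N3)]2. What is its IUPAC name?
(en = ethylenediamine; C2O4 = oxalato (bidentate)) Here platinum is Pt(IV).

bis(ethylenediamine)oxalatoplatinum(IV) azidochloroargentate(I)

Both ions are complex: the cation is named first with the plain metal name, the anion second with the -ate form; each ion's ligands are alphabetised independently.
Pt is given as +4; the cation's ligand charges sum to -2, so the complex cation is 2+.
With 2 anions per cation, each anion must be 2/2 = 1−.
Anion: ligand charges sum to -2; for the ion to be 1−, Ag = +1.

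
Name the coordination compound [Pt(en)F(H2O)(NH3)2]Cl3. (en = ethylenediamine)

diammineaqua(ethylenediamine)fluoroplatinum(IV) chloride

The 3 chloride counter-ions carry a total charge of -3, so each complex ion is 3+.
Ligand charges: 1×ethylenediamine (neutral), 1×aqua (neutral), 2×ammine (neutral), 1×fluoro (-1 each); total -1. So Pt + (-1) = 3+, giving Pt = +4.
Ligands are named alphabetically: ammine before aqua before ethylenediamine before fluoro.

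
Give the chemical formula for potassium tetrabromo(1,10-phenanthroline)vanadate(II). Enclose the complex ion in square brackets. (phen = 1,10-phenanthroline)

K2[VBr4(phen)]

Ligands: 1 1,10-phenanthroline (phen, neutral), 4 bromo (Br, -1). Ligand charge sum = -4.
With V in oxidation state +2, the complex ion is [V...]^2−.
Charge balance with potassium (+1) requires 1 complex ion per 2 potassium.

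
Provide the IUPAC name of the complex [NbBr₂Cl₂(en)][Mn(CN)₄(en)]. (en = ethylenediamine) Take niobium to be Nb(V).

Both ions are complex: the cation is named first with the plain metal name, the anion second with the -ate form; each ion's ligands are alphabetised independently.
Nb is given as +5; the cation's ligand charges sum to -4, so the complex cation is 1+.
A 1:1 salt means the anion carries the equal and opposite charge, 1−.
Anion: ligand charges sum to -4; for the ion to be 1−, Mn = +3.

dibromodichloro(ethylenediamine)niobium(V) tetracyano(ethylenediamine)manganate(III)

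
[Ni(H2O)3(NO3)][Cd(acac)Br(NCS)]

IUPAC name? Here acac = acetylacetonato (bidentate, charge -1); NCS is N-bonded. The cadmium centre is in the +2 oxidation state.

Both ions are complex: the cation is named first with the plain metal name, the anion second with the -ate form; each ion's ligands are alphabetised independently.
Cd is given as +2; the anion's ligand charges sum to -3, so the complex anion is 1−.
A 1:1 salt means the cation carries the equal and opposite charge, 1+.
Cation: ligand charges sum to -1; for the ion to be 1+, Ni = +2.

triaquanitratonickel(II) (acetylacetonato)bromoisothiocyanatocadmate(II)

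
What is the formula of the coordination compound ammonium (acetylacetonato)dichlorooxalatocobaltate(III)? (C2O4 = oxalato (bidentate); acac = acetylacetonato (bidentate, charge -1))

(NH4)2[Co(acac)(C2O4)Cl2]

Ligands: 1 oxalato (C2O4, -2), 1 acetylacetonato (acac, -1), 2 chloro (Cl, -1). Ligand charge sum = -5.
With Co in oxidation state +3, the complex ion is [Co...]^2−.
Charge balance with ammonium (+1) requires 1 complex ion per 2 ammonium.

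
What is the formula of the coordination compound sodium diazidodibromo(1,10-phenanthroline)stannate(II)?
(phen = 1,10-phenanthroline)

Na2[SnBr2(N3)2(phen)]

Ligands: 1 1,10-phenanthroline (phen, neutral), 2 bromo (Br, -1), 2 azido (N3, -1). Ligand charge sum = -4.
With Sn in oxidation state +2, the complex ion is [Sn...]^2−.
Charge balance with sodium (+1) requires 1 complex ion per 2 sodium.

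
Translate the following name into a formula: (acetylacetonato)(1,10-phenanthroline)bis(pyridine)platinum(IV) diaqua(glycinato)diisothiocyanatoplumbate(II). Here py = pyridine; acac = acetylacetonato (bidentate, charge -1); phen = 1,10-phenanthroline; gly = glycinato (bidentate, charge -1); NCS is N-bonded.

[Pt(acac)(phen)(py)2][Pb(gly)(H2O)2(NCS)2]3

Cation [Pt…]: ligand charges -1, Pt(IV) ⇒ ion charge 3+.
Anion [Pb…]: ligand charges -3, Pb(II) ⇒ ion charge 1−.
One 3+ cation requires 3 of the 1− anion.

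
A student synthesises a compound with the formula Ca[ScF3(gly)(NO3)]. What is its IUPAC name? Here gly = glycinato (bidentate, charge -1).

calcium trifluoro(glycinato)nitratoscandate(III)

The 1 calcium counter-ion carries a total charge of +2, so each complex ion is 2−.
Ligand charges: 1×glycinato (-1 each), 1×nitrato (-1 each), 3×fluoro (-1 each); total -5. So Sc + (-5) = 2−, giving Sc = +3.
Ligands are named alphabetically: fluoro before glycinato before nitrato.
The complex ion is anionic, so scandium takes the -ate form scandate(III).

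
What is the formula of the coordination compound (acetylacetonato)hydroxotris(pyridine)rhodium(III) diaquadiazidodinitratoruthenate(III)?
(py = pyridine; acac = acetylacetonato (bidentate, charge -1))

[Rh(acac)(OH)(py)3][Ru(H2O)2(N3)2(NO3)2]

Cation [Rh…]: ligand charges -2, Rh(III) ⇒ ion charge 1+.
Anion [Ru…]: ligand charges -4, Ru(III) ⇒ ion charge 1−.
One 1+ cation balances one 1− anion.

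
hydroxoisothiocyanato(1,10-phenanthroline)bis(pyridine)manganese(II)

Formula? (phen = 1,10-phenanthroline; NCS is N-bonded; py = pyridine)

Ligands: 1 1,10-phenanthroline (phen, neutral), 1 isothiocyanato (NCS, -1), 2 pyridine (py, neutral), 1 hydroxo (OH, -1). Ligand charge sum = -2.
With Mn in oxidation state +2, the complex ion is [Mn...].

[Mn(NCS)(OH)(phen)(py)2]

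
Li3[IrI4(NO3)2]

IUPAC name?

The 3 lithium counter-ions carry a total charge of +3, so each complex ion is 3−.
Ligand charges: 4×iodo (-1 each), 2×nitrato (-1 each); total -6. So Ir + (-6) = 3−, giving Ir = +3.
The complex ion is anionic, so iridium takes the -ate form iridate(III).

lithium tetraiododinitratoiridate(III)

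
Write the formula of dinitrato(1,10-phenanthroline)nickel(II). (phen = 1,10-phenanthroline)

[Ni(NO3)2(phen)]

Ligands: 1 1,10-phenanthroline (phen, neutral), 2 nitrato (NO3, -1). Ligand charge sum = -2.
With Ni in oxidation state +2, the complex ion is [Ni...].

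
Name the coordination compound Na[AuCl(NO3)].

The 1 sodium counter-ion carries a total charge of +1, so each complex ion is 1−.
Ligand charges: 1×chloro (-1 each), 1×nitrato (-1 each); total -2. So Au + (-2) = 1−, giving Au = +1.
Ligands are named alphabetically: chloro before nitrato.
The complex ion is anionic, so gold takes the -ate form aurate(I).

sodium chloronitratoaurate(I)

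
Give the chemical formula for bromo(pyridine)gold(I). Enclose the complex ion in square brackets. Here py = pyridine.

[AuBr(py)]

Ligands: 1 pyridine (py, neutral), 1 bromo (Br, -1). Ligand charge sum = -1.
With Au in oxidation state +1, the complex ion is [Au...].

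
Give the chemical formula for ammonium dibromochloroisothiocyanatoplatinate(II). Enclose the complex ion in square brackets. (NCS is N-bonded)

Ligands: 2 bromo (Br, -1), 1 isothiocyanato (NCS, -1), 1 chloro (Cl, -1). Ligand charge sum = -4.
With Pt in oxidation state +2, the complex ion is [Pt...]^2−.
Charge balance with ammonium (+1) requires 1 complex ion per 2 ammonium.

(NH4)2[PtBr2Cl(NCS)]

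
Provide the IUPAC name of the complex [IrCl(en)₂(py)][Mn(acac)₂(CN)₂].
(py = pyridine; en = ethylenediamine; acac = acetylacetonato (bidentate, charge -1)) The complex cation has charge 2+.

chlorobis(ethylenediamine)(pyridine)iridium(III) bis(acetylacetonato)dicyanomanganate(II)

The complex cation is given as 2+; its ligand charges sum to -1, so Ir = +3.
A 1:1 salt means the anion carries the equal and opposite charge, 2−.
Anion: ligand charges sum to -4; for the ion to be 2−, Mn = +2.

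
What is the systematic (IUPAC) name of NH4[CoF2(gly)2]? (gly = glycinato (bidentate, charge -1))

ammonium difluorobis(glycinato)cobaltate(III)

The 1 ammonium counter-ion carries a total charge of +1, so each complex ion is 1−.
Ligand charges: 2×glycinato (-1 each), 2×fluoro (-1 each); total -4. So Co + (-4) = 1−, giving Co = +3.
The complex ion is anionic, so cobalt takes the -ate form cobaltate(III).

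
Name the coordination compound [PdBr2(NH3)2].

diamminedibromopalladium(II)

There is no counter-ion, so the complex is neutral overall.
Ligand charges: 2×bromo (-1 each), 2×ammine (neutral); total -2. So Pd + (-2) = 0, giving Pd = +2.
Ligands are named alphabetically: ammine before bromo.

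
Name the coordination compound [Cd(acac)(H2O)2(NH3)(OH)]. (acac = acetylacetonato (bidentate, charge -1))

(acetylacetonato)amminediaquahydroxocadmium(II)

There is no counter-ion, so the complex is neutral overall.
Ligand charges: 1×acetylacetonato (-1 each), 1×ammine (neutral), 2×aqua (neutral), 1×hydroxo (-1 each); total -2. So Cd + (-2) = 0, giving Cd = +2.
Ligands are named alphabetically: acetylacetonato before ammine before aqua before hydroxo.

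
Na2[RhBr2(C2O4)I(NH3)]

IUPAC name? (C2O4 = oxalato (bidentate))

sodium amminedibromoiodooxalatorhodate(III)

The 2 sodium counter-ions carry a total charge of +2, so each complex ion is 2−.
Ligand charges: 1×oxalato (-2 each), 1×ammine (neutral), 1×iodo (-1 each), 2×bromo (-1 each); total -5. So Rh + (-5) = 2−, giving Rh = +3.
Ligands are named alphabetically: ammine before bromo before iodo before oxalato.
The complex ion is anionic, so rhodium takes the -ate form rhodate(III).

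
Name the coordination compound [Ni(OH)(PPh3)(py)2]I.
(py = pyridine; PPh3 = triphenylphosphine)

hydroxobis(pyridine)(triphenylphosphine)nickel(II) iodide

The 1 iodide counter-ion carries a total charge of -1, so each complex ion is 1+.
Ligand charges: 2×pyridine (neutral), 1×hydroxo (-1 each), 1×triphenylphosphine (neutral); total -1. So Ni + (-1) = 1+, giving Ni = +2.
Ligands are named alphabetically: hydroxo before pyridine before triphenylphosphine.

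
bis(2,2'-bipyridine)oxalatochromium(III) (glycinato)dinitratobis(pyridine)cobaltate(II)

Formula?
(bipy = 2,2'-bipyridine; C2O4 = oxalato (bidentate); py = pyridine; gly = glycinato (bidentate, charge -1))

[Cr(bipy)2(C2O4)][Co(gly)(NO3)2(py)2]

Cation [Cr…]: ligand charges -2, Cr(III) ⇒ ion charge 1+.
Anion [Co…]: ligand charges -3, Co(II) ⇒ ion charge 1−.
One 1+ cation balances one 1− anion.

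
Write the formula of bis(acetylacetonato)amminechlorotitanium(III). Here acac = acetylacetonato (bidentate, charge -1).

[Ti(acac)2Cl(NH3)]

Ligands: 1 chloro (Cl, -1), 2 acetylacetonato (acac, -1), 1 ammine (NH3, neutral). Ligand charge sum = -3.
With Ti in oxidation state +3, the complex ion is [Ti...].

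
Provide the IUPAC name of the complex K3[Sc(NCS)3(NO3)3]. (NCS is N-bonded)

potassium triisothiocyanatotrinitratoscandate(III)

The 3 potassium counter-ions carry a total charge of +3, so each complex ion is 3−.
Ligand charges: 3×nitrato (-1 each), 3×isothiocyanato (-1 each); total -6. So Sc + (-6) = 3−, giving Sc = +3.
Ligands are named alphabetically: isothiocyanato before nitrato.
The complex ion is anionic, so scandium takes the -ate form scandate(III).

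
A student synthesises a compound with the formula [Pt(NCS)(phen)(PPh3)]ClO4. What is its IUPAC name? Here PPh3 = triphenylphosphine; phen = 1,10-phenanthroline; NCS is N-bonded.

isothiocyanato(1,10-phenanthroline)(triphenylphosphine)platinum(II) perchlorate

The 1 perchlorate counter-ion carries a total charge of -1, so each complex ion is 1+.
Ligand charges: 1×triphenylphosphine (neutral), 1×1,10-phenanthroline (neutral), 1×isothiocyanato (-1 each); total -1. So Pt + (-1) = 1+, giving Pt = +2.
Ligands are named alphabetically: isothiocyanato before phenanthroline before triphenylphosphine.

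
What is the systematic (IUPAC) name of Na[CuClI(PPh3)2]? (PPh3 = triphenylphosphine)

sodium chloroiodobis(triphenylphosphine)cuprate(I)

The 1 sodium counter-ion carries a total charge of +1, so each complex ion is 1−.
Ligand charges: 1×iodo (-1 each), 1×chloro (-1 each), 2×triphenylphosphine (neutral); total -2. So Cu + (-2) = 1−, giving Cu = +1.
Ligands are named alphabetically: chloro before iodo before triphenylphosphine.
The complex ion is anionic, so copper takes the -ate form cuprate(I).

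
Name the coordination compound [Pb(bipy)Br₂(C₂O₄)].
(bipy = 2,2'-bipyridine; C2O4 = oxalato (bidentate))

(2,2'-bipyridine)dibromooxalatolead(IV)

There is no counter-ion, so the complex is neutral overall.
Ligand charges: 1×2,2'-bipyridine (neutral), 1×oxalato (-2 each), 2×bromo (-1 each); total -4. So Pb + (-4) = 0, giving Pb = +4.
Ligands are named alphabetically: bipyridine before bromo before oxalato.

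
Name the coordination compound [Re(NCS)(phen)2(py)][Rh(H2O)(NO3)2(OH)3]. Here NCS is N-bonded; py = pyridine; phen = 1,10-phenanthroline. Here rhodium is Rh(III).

isothiocyanatobis(1,10-phenanthroline)(pyridine)rhenium(III) aquatrihydroxodinitratorhodate(III)

Rh is given as +3; the anion's ligand charges sum to -5, so the complex anion is 2−.
A 1:1 salt means the cation carries the equal and opposite charge, 2+.
Cation: ligand charges sum to -1; for the ion to be 2+, Re = +3.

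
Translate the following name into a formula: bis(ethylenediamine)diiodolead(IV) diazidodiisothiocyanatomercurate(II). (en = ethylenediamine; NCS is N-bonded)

Cation [Pb…]: ligand charges -2, Pb(IV) ⇒ ion charge 2+.
Anion [Hg…]: ligand charges -4, Hg(II) ⇒ ion charge 2−.

[Pb(en)2I2][Hg(N3)2(NCS)2]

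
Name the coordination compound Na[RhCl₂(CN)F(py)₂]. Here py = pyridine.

sodium dichlorocyanofluorobis(pyridine)rhodate(III)

The 1 sodium counter-ion carries a total charge of +1, so each complex ion is 1−.
Ligand charges: 2×chloro (-1 each), 2×pyridine (neutral), 1×cyano (-1 each), 1×fluoro (-1 each); total -4. So Rh + (-4) = 1−, giving Rh = +3.
Ligands are named alphabetically: chloro before cyano before fluoro before pyridine.
The complex ion is anionic, so rhodium takes the -ate form rhodate(III).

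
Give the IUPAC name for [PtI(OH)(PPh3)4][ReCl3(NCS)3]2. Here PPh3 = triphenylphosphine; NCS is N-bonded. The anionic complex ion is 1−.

The complex anion is given as 1−; its ligand charges sum to -6, so Re = +5.
With 2 anions per cation, the cation must be 2×1 = 2+.
Cation: ligand charges sum to -2; for the ion to be 2+, Pt = +4.

hydroxoiodotetrakis(triphenylphosphine)platinum(IV) trichlorotriisothiocyanatorhenate(V)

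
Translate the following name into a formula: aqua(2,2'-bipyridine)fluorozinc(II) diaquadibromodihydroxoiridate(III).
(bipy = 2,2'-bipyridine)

Cation [Zn…]: ligand charges -1, Zn(II) ⇒ ion charge 1+.
Anion [Ir…]: ligand charges -4, Ir(III) ⇒ ion charge 1−.

[Zn(bipy)F(H2O)][IrBr2(H2O)2(OH)2]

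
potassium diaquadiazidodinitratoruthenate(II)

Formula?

Ligands: 2 azido (N3, -1), 2 aqua (H2O, neutral), 2 nitrato (NO3, -1). Ligand charge sum = -4.
With Ru in oxidation state +2, the complex ion is [Ru...]^2−.
Charge balance with potassium (+1) requires 1 complex ion per 2 potassium.

K2[Ru(H2O)2(N3)2(NO3)2]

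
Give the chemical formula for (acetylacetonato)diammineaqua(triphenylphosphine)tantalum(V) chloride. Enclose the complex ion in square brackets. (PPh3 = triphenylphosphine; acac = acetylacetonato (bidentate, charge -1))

Ligands: 2 ammine (NH3, neutral), 1 aqua (H2O, neutral), 1 triphenylphosphine (PPh3, neutral), 1 acetylacetonato (acac, -1). Ligand charge sum = -1.
Charge balance with chloride (-1) requires 1 complex ion per 4 chloride.

[Ta(acac)(H2O)(NH3)2(PPh3)]Cl4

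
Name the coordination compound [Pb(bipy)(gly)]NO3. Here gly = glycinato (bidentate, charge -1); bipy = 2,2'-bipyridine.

(2,2'-bipyridine)(glycinato)lead(II) nitrate

The 1 nitrate counter-ion carries a total charge of -1, so each complex ion is 1+.
Ligand charges: 1×glycinato (-1 each), 1×2,2'-bipyridine (neutral); total -1. So Pb + (-1) = 1+, giving Pb = +2.
Ligands are named alphabetically: bipyridine before glycinato.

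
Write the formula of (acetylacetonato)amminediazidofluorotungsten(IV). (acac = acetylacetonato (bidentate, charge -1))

Ligands: 1 acetylacetonato (acac, -1), 1 fluoro (F, -1), 1 ammine (NH3, neutral), 2 azido (N3, -1). Ligand charge sum = -4.
With W in oxidation state +4, the complex ion is [W...].

[W(acac)F(N3)2(NH3)]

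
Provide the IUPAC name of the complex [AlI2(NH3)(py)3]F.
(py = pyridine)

The 1 fluoride counter-ion carries a total charge of -1, so each complex ion is 1+.
Ligand charges: 1×ammine (neutral), 3×pyridine (neutral), 2×iodo (-1 each); total -2. So Al + (-2) = 1+, giving Al = +3.
Ligands are named alphabetically: ammine before iodo before pyridine.

amminediiodotris(pyridine)aluminium(III) fluoride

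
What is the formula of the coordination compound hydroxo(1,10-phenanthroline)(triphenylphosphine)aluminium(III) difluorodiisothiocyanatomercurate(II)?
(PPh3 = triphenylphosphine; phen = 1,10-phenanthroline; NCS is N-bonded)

[Al(OH)(phen)(PPh3)][HgF2(NCS)2]

Cation [Al…]: ligand charges -1, Al(III) ⇒ ion charge 2+.
Anion [Hg…]: ligand charges -4, Hg(II) ⇒ ion charge 2−.
One 2+ cation balances one 2− anion.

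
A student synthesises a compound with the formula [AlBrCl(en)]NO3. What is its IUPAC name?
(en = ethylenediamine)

The 1 nitrate counter-ion carries a total charge of -1, so each complex ion is 1+.
Ligand charges: 1×ethylenediamine (neutral), 1×chloro (-1 each), 1×bromo (-1 each); total -2. So Al + (-2) = 1+, giving Al = +3.
Ligands are named alphabetically: bromo before chloro before ethylenediamine.

bromochloro(ethylenediamine)aluminium(III) nitrate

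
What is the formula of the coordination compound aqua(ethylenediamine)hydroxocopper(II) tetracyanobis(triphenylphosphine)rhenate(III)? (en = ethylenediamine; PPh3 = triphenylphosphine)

[Cu(en)(H2O)(OH)][Re(CN)4(PPh3)2]

Cation [Cu…]: ligand charges -1, Cu(II) ⇒ ion charge 1+.
Anion [Re…]: ligand charges -4, Re(III) ⇒ ion charge 1−.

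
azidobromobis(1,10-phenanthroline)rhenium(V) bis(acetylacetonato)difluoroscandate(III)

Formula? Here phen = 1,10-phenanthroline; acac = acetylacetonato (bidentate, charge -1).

Cation [Re…]: ligand charges -2, Re(V) ⇒ ion charge 3+.
Anion [Sc…]: ligand charges -4, Sc(III) ⇒ ion charge 1−.

[ReBr(N3)(phen)2][Sc(acac)2F2]3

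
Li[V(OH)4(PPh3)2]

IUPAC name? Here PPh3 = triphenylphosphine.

lithium tetrahydroxobis(triphenylphosphine)vanadate(III)

The 1 lithium counter-ion carries a total charge of +1, so each complex ion is 1−.
Ligand charges: 2×triphenylphosphine (neutral), 4×hydroxo (-1 each); total -4. So V + (-4) = 1−, giving V = +3.
Ligands are named alphabetically: hydroxo before triphenylphosphine.
The complex ion is anionic, so vanadium takes the -ate form vanadate(III).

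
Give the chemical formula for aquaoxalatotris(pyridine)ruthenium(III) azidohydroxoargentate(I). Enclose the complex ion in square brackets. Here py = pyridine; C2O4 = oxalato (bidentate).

Cation [Ru…]: ligand charges -2, Ru(III) ⇒ ion charge 1+.
Anion [Ag…]: ligand charges -2, Ag(I) ⇒ ion charge 1−.

[Ru(C2O4)(H2O)(py)3][Ag(N3)(OH)]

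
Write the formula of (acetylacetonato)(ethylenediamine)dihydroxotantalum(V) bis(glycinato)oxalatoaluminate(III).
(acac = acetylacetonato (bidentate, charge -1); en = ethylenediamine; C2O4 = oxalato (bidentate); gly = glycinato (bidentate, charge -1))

Cation [Ta…]: ligand charges -3, Ta(V) ⇒ ion charge 2+.
Anion [Al…]: ligand charges -4, Al(III) ⇒ ion charge 1−.

[Ta(acac)(en)(OH)2][Al(C2O4)(gly)2]2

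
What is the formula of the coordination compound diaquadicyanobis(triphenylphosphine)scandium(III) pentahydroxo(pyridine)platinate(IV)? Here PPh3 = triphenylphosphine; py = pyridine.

Cation [Sc…]: ligand charges -2, Sc(III) ⇒ ion charge 1+.
Anion [Pt…]: ligand charges -5, Pt(IV) ⇒ ion charge 1−.
One 1+ cation balances one 1− anion.

[Sc(CN)2(H2O)2(PPh3)2][Pt(OH)5(py)]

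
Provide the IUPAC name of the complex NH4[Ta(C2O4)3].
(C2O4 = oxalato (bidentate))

The 1 ammonium counter-ion carries a total charge of +1, so each complex ion is 1−.
Ligand charges: 3×oxalato (-2 each); total -6. So Ta + (-6) = 1−, giving Ta = +5.
The complex ion is anionic, so tantalum takes the -ate form tantalate(V).

ammonium trioxalatotantalate(V)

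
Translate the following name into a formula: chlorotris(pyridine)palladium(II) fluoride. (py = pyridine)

Ligands: 1 chloro (Cl, -1), 3 pyridine (py, neutral). Ligand charge sum = -1.
With Pd in oxidation state +2, the complex ion is [Pd...]^1+.
Charge balance with fluoride (-1) requires 1 complex ion per 1 fluoride.

[PdCl(py)3]F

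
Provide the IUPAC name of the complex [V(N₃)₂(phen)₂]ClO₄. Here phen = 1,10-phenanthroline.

The 1 perchlorate counter-ion carries a total charge of -1, so each complex ion is 1+.
Ligand charges: 2×azido (-1 each), 2×1,10-phenanthroline (neutral); total -2. So V + (-2) = 1+, giving V = +3.
Ligands are named alphabetically: azido before phenanthroline.

diazidobis(1,10-phenanthroline)vanadium(III) perchlorate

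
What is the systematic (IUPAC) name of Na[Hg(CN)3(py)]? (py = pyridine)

sodium tricyano(pyridine)mercurate(II)

The 1 sodium counter-ion carries a total charge of +1, so each complex ion is 1−.
Ligand charges: 1×pyridine (neutral), 3×cyano (-1 each); total -3. So Hg + (-3) = 1−, giving Hg = +2.
Ligands are named alphabetically: cyano before pyridine.
The complex ion is anionic, so mercury takes the -ate form mercurate(II).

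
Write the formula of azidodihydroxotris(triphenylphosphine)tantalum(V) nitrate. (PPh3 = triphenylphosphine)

[Ta(N3)(OH)2(PPh3)3](NO3)2

Ligands: 3 triphenylphosphine (PPh3, neutral), 1 azido (N3, -1), 2 hydroxo (OH, -1). Ligand charge sum = -3.
With Ta in oxidation state +5, the complex ion is [Ta...]^2+.
Charge balance with nitrate (-1) requires 1 complex ion per 2 nitrate.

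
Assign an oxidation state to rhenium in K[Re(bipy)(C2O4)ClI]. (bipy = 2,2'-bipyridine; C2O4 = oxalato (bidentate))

1 potassium outside the brackets (+1 each) → the complex ion is 1−.
Ligand charges: 1×bipy neutral; 1×I = -1; 1×Cl = -1; 1×C2O4 = -2; sum -4.
Re + (-4) = 1− ⇒ Re is +3.

+3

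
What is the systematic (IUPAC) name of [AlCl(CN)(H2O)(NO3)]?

aquachlorocyanonitratoaluminium(III)

There is no counter-ion, so the complex is neutral overall.
Ligand charges: 1×aqua (neutral), 1×chloro (-1 each), 1×cyano (-1 each), 1×nitrato (-1 each); total -3. So Al + (-3) = 0, giving Al = +3.
Ligands are named alphabetically: aqua before chloro before cyano before nitrato.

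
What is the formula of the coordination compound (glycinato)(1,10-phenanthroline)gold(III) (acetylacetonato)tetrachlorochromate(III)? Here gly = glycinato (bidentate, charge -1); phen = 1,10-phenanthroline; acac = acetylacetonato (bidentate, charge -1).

Cation [Au…]: ligand charges -1, Au(III) ⇒ ion charge 2+.
Anion [Cr…]: ligand charges -5, Cr(III) ⇒ ion charge 2−.
One 2+ cation balances one 2− anion.

[Au(gly)(phen)][Cr(acac)Cl4]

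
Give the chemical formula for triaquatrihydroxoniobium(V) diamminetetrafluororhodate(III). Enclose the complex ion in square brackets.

[Nb(H2O)3(OH)3][RhF4(NH3)2]2

Cation [Nb…]: ligand charges -3, Nb(V) ⇒ ion charge 2+.
Anion [Rh…]: ligand charges -4, Rh(III) ⇒ ion charge 1−.
One 2+ cation requires 2 of the 1− anion.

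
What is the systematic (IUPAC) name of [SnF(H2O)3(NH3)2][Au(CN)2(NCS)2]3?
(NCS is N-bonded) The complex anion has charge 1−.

The complex anion is given as 1−; its ligand charges sum to -4, so Au = +3.
With 3 anions per cation, the cation must be 3×1 = 3+.
Cation: ligand charges sum to -1; for the ion to be 3+, Sn = +4.

diamminetriaquafluorotin(IV) dicyanodiisothiocyanatoaurate(III)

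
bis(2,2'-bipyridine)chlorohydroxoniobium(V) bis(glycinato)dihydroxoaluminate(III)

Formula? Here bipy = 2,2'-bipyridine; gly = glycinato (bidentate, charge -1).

Cation [Nb…]: ligand charges -2, Nb(V) ⇒ ion charge 3+.
Anion [Al…]: ligand charges -4, Al(III) ⇒ ion charge 1−.
One 3+ cation requires 3 of the 1− anion.

[Nb(bipy)2Cl(OH)][Al(gly)2(OH)2]3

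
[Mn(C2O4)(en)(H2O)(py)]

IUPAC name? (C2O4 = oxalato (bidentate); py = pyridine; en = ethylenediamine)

There is no counter-ion, so the complex is neutral overall.
Ligand charges: 1×oxalato (-2 each), 1×aqua (neutral), 1×pyridine (neutral), 1×ethylenediamine (neutral); total -2. So Mn + (-2) = 0, giving Mn = +2.
Ligands are named alphabetically: aqua before ethylenediamine before oxalato before pyridine.

aqua(ethylenediamine)oxalato(pyridine)manganese(II)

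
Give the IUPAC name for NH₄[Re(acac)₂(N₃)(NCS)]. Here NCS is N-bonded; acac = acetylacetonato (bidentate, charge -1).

ammonium bis(acetylacetonato)azidoisothiocyanatorhenate(III)

The 1 ammonium counter-ion carries a total charge of +1, so each complex ion is 1−.
Ligand charges: 1×isothiocyanato (-1 each), 1×azido (-1 each), 2×acetylacetonato (-1 each); total -4. So Re + (-4) = 1−, giving Re = +3.
The complex ion is anionic, so rhenium takes the -ate form rhenate(III).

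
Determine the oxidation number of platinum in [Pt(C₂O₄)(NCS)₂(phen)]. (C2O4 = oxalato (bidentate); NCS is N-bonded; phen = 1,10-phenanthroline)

No counter-ion: the bracketed complex is neutral.
Ligand charges: 1×C2O4 = -2; 2×NCS = -2; 1×phen neutral; sum -4.
Pt + (-4) = 0 ⇒ Pt is +4.

+4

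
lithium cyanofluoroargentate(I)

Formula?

Ligands: 1 cyano (CN, -1), 1 fluoro (F, -1). Ligand charge sum = -2.
With Ag in oxidation state +1, the complex ion is [Ag...]^1−.
Charge balance with lithium (+1) requires 1 complex ion per 1 lithium.

Li[Ag(CN)F]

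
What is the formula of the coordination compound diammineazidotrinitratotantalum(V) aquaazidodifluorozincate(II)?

[Ta(N3)(NH3)2(NO3)3][ZnF2(H2O)(N3)]

Cation [Ta…]: ligand charges -4, Ta(V) ⇒ ion charge 1+.
Anion [Zn…]: ligand charges -3, Zn(II) ⇒ ion charge 1−.
One 1+ cation balances one 1− anion.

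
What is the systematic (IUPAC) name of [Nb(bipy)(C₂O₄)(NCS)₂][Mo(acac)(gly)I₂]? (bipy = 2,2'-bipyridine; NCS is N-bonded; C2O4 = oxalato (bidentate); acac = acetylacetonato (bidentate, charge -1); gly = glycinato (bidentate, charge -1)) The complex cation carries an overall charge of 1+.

Both ions are complex: the cation is named first with the plain metal name, the anion second with the -ate form; each ion's ligands are alphabetised independently.
The complex cation is given as 1+; its ligand charges sum to -4, so Nb = +5.
A 1:1 salt means the anion carries the equal and opposite charge, 1−.
Anion: ligand charges sum to -4; for the ion to be 1−, Mo = +3.

(2,2'-bipyridine)diisothiocyanatooxalatoniobium(V) (acetylacetonato)(glycinato)diiodomolybdate(III)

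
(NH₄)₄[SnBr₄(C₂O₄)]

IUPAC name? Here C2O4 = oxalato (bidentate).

ammonium tetrabromooxalatostannate(II)

The 4 ammonium counter-ions carry a total charge of +4, so each complex ion is 4−.
Ligand charges: 1×oxalato (-2 each), 4×bromo (-1 each); total -6. So Sn + (-6) = 4−, giving Sn = +2.
Ligands are named alphabetically: bromo before oxalato.
The complex ion is anionic, so tin takes the -ate form stannate(II).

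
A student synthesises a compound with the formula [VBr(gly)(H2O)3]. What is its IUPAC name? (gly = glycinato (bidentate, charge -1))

There is no counter-ion, so the complex is neutral overall.
Ligand charges: 3×aqua (neutral), 1×glycinato (-1 each), 1×bromo (-1 each); total -2. So V + (-2) = 0, giving V = +2.
Ligands are named alphabetically: aqua before bromo before glycinato.

triaquabromo(glycinato)vanadium(II)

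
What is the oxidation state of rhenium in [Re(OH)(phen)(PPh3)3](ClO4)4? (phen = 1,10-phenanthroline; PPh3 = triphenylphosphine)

+5

4 perchlorate outside the brackets (-1 each) → the complex ion is 4+.
Ligand charges: 1×phen neutral; 1×OH = -1; 3×PPh3 neutral; sum -1.
Re + (-1) = 4+ ⇒ Re is +5.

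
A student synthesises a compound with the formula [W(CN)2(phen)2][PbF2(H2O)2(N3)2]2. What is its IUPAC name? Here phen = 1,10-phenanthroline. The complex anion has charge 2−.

dicyanobis(1,10-phenanthroline)tungsten(VI) diaquadiazidodifluoroplumbate(II)

The complex anion is given as 2−; its ligand charges sum to -4, so Pb = +2.
With 2 anions per cation, the cation must be 2×2 = 4+.
Cation: ligand charges sum to -2; for the ion to be 4+, W = +6.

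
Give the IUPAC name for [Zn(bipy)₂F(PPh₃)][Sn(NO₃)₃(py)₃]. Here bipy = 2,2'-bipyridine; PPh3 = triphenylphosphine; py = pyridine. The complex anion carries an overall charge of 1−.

Both ions are complex: the cation is named first with the plain metal name, the anion second with the -ate form; each ion's ligands are alphabetised independently.
The complex anion is given as 1−; its ligand charges sum to -3, so Sn = +2.
A 1:1 salt means the cation carries the equal and opposite charge, 1+.
Cation: ligand charges sum to -1; for the ion to be 1+, Zn = +2.

bis(2,2'-bipyridine)fluoro(triphenylphosphine)zinc(II) trinitratotris(pyridine)stannate(II)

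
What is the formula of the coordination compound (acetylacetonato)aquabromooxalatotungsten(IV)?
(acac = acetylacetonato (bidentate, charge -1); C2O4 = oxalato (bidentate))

[W(acac)Br(C2O4)(H2O)]

Ligands: 1 acetylacetonato (acac, -1), 1 bromo (Br, -1), 1 oxalato (C2O4, -2), 1 aqua (H2O, neutral). Ligand charge sum = -4.
With W in oxidation state +4, the complex ion is [W...].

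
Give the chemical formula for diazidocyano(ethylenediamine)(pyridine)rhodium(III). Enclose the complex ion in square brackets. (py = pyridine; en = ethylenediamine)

[Rh(CN)(en)(N3)2(py)]

Ligands: 1 pyridine (py, neutral), 1 ethylenediamine (en, neutral), 2 azido (N3, -1), 1 cyano (CN, -1). Ligand charge sum = -3.
With Rh in oxidation state +3, the complex ion is [Rh...].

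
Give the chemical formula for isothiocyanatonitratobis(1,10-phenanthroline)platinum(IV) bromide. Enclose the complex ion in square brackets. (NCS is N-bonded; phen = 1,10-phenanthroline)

[Pt(NCS)(NO3)(phen)2]Br2

Ligands: 1 isothiocyanato (NCS, -1), 2 1,10-phenanthroline (phen, neutral), 1 nitrato (NO3, -1). Ligand charge sum = -2.
With Pt in oxidation state +4, the complex ion is [Pt...]^2+.
Charge balance with bromide (-1) requires 1 complex ion per 2 bromide.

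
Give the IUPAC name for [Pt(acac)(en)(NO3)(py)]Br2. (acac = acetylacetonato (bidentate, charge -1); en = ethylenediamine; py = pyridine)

The 2 bromide counter-ions carry a total charge of -2, so each complex ion is 2+.
Ligand charges: 1×acetylacetonato (-1 each), 1×nitrato (-1 each), 1×ethylenediamine (neutral), 1×pyridine (neutral); total -2. So Pt + (-2) = 2+, giving Pt = +4.
Ligands are named alphabetically: acetylacetonato before ethylenediamine before nitrato before pyridine.

(acetylacetonato)(ethylenediamine)nitrato(pyridine)platinum(IV) bromide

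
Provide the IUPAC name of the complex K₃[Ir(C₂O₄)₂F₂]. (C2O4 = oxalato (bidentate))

potassium difluorodioxalatoiridate(III)

The 3 potassium counter-ions carry a total charge of +3, so each complex ion is 3−.
Ligand charges: 2×fluoro (-1 each), 2×oxalato (-2 each); total -6. So Ir + (-6) = 3−, giving Ir = +3.
Ligands are named alphabetically: fluoro before oxalato.
The complex ion is anionic, so iridium takes the -ate form iridate(III).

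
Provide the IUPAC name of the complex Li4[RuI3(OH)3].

lithium trihydroxotriiodoruthenate(II)

The 4 lithium counter-ions carry a total charge of +4, so each complex ion is 4−.
Ligand charges: 3×hydroxo (-1 each), 3×iodo (-1 each); total -6. So Ru + (-6) = 4−, giving Ru = +2.
The complex ion is anionic, so ruthenium takes the -ate form ruthenate(II).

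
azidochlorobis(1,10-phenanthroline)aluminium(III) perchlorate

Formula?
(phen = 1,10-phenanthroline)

[AlCl(N3)(phen)2]ClO4

Ligands: 1 chloro (Cl, -1), 1 azido (N3, -1), 2 1,10-phenanthroline (phen, neutral). Ligand charge sum = -2.
Charge balance with perchlorate (-1) requires 1 complex ion per 1 perchlorate.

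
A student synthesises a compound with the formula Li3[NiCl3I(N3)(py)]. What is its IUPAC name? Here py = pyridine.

The 3 lithium counter-ions carry a total charge of +3, so each complex ion is 3−.
Ligand charges: 1×pyridine (neutral), 1×iodo (-1 each), 1×azido (-1 each), 3×chloro (-1 each); total -5. So Ni + (-5) = 3−, giving Ni = +2.
The complex ion is anionic, so nickel takes the -ate form nickelate(II).

lithium azidotrichloroiodo(pyridine)nickelate(II)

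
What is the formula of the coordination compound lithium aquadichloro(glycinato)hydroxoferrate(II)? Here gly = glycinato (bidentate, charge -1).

Li2[FeCl2(gly)(H2O)(OH)]

Ligands: 1 glycinato (gly, -1), 1 hydroxo (OH, -1), 1 aqua (H2O, neutral), 2 chloro (Cl, -1). Ligand charge sum = -4.
With Fe in oxidation state +2, the complex ion is [Fe...]^2−.
Charge balance with lithium (+1) requires 1 complex ion per 2 lithium.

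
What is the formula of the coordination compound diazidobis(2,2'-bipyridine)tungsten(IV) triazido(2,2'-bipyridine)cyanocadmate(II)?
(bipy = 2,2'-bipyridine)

[W(bipy)2(N3)2][Cd(bipy)(CN)(N3)3]

Cation [W…]: ligand charges -2, W(IV) ⇒ ion charge 2+.
Anion [Cd…]: ligand charges -4, Cd(II) ⇒ ion charge 2−.
One 2+ cation balances one 2− anion.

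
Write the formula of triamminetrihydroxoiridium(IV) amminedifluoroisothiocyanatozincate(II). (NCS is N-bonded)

[Ir(NH3)3(OH)3][ZnF2(NCS)(NH3)]

Cation [Ir…]: ligand charges -3, Ir(IV) ⇒ ion charge 1+.
Anion [Zn…]: ligand charges -3, Zn(II) ⇒ ion charge 1−.
One 1+ cation balances one 1− anion.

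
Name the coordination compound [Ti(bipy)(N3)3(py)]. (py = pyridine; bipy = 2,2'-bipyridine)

There is no counter-ion, so the complex is neutral overall.
Ligand charges: 1×pyridine (neutral), 1×2,2'-bipyridine (neutral), 3×azido (-1 each); total -3. So Ti + (-3) = 0, giving Ti = +3.
Ligands are named alphabetically: azido before bipyridine before pyridine.

triazido(2,2'-bipyridine)(pyridine)titanium(III)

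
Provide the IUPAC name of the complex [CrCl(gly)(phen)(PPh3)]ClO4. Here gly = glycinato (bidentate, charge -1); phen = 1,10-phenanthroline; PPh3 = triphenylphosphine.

The 1 perchlorate counter-ion carries a total charge of -1, so each complex ion is 1+.
Ligand charges: 1×glycinato (-1 each), 1×1,10-phenanthroline (neutral), 1×triphenylphosphine (neutral), 1×chloro (-1 each); total -2. So Cr + (-2) = 1+, giving Cr = +3.
Ligands are named alphabetically: chloro before glycinato before phenanthroline before triphenylphosphine.

chloro(glycinato)(1,10-phenanthroline)(triphenylphosphine)chromium(III) perchlorate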